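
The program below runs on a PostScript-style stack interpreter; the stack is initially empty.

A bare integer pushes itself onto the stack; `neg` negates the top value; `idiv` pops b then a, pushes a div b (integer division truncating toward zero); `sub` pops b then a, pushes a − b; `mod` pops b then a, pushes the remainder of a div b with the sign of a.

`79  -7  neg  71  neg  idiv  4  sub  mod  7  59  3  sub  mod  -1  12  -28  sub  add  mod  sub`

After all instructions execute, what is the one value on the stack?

79    79
-7    79 -7
neg   79 7
71    79 7 71
neg   79 7 -71
idiv  79 0
4     79 0 4
sub   79 -4
mod   3
7     3 7
59    3 7 59
3     3 7 59 3
sub   3 7 56
mod   3 7
-1    3 7 -1
12    3 7 -1 12
-28   3 7 -1 12 -28
sub   3 7 -1 40
add   3 7 39
mod   3 7
sub   -4

-4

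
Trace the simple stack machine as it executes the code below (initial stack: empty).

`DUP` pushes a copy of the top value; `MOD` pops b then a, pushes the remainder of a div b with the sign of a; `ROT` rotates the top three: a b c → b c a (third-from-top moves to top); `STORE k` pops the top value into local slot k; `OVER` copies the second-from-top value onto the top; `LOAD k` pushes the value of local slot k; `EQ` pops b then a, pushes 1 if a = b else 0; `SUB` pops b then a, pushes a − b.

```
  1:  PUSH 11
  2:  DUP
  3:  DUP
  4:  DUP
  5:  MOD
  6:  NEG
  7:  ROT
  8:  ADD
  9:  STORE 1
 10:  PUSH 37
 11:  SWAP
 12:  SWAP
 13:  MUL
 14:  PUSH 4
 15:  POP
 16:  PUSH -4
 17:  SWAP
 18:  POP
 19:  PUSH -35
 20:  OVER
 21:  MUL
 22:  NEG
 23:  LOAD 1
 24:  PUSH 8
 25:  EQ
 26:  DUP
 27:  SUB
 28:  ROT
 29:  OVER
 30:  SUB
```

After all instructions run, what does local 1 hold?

PUSH 11   [11]
DUP       [11, 11]
DUP       [11, 11, 11]
DUP       [11, 11, 11, 11]
MOD       [11, 11, 0]
NEG       [11, 11, 0]
ROT       [11, 0, 11]
ADD       [11, 11]
STORE 1   [11]
PUSH 37   [11, 37]
SWAP      [37, 11]
SWAP      [11, 37]
MUL       [407]
PUSH 4    [407, 4]
POP       [407]
PUSH -4   [407, -4]
SWAP      [-4, 407]
POP       [-4]
PUSH -35  [-4, -35]
OVER      [-4, -35, -4]
MUL       [-4, 140]
NEG       [-4, -140]
LOAD 1    [-4, -140, 11]
PUSH 8    [-4, -140, 11, 8]
EQ        [-4, -140, 0]
DUP       [-4, -140, 0, 0]
SUB       [-4, -140, 0]
ROT       [-140, 0, -4]
OVER      [-140, 0, -4, 0]
SUB       [-140, 0, -4]

11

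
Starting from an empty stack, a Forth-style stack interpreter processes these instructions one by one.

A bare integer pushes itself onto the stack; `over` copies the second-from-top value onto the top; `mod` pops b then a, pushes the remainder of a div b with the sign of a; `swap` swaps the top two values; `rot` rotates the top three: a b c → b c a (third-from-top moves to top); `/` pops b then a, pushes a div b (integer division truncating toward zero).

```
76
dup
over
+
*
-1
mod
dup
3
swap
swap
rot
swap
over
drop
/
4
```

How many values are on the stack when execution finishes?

3

76   → 76
dup  → 76 76
over → 76 76 76
+    → 76 152
*    → 11552
-1   → 11552 -1
mod  → 0
dup  → 0 0
3    → 0 0 3
swap → 0 3 0
swap → 0 0 3
rot  → 0 3 0
swap → 0 0 3
over → 0 0 3 0
drop → 0 0 3
/    → 0 0
4    → 0 0 4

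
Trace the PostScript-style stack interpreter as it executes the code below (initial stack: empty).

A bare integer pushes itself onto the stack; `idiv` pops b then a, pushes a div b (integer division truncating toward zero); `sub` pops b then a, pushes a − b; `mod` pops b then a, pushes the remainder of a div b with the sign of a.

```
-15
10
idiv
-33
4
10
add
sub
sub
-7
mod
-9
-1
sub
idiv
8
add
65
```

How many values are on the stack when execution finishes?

-15   [-15]
10    [-15, 10]
idiv  [-1]
-33   [-1, -33]
4     [-1, -33, 4]
10    [-1, -33, 4, 10]
add   [-1, -33, 14]
sub   [-1, -47]
sub   [46]
-7    [46, -7]
mod   [4]
-9    [4, -9]
-1    [4, -9, -1]
sub   [4, -8]
idiv  [0]
8     [0, 8]
add   [8]
65    [8, 65]

2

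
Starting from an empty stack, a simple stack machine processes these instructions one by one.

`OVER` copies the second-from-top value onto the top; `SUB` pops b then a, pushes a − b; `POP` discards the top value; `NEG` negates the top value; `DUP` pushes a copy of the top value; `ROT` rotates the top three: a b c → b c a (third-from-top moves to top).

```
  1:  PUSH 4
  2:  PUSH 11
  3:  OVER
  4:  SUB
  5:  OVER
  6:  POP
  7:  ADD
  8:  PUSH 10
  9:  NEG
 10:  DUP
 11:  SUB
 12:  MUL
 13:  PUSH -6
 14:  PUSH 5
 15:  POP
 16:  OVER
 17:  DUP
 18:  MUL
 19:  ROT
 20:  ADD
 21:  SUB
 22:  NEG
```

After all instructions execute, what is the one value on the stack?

6

PUSH 4  → 4
PUSH 11 → 4 11
OVER    → 4 11 4
SUB     → 4 7
OVER    → 4 7 4
POP     → 4 7
ADD     → 11
PUSH 10 → 11 10
NEG     → 11 -10
DUP     → 11 -10 -10
SUB     → 11 0
MUL     → 0
PUSH -6 → 0 -6
PUSH 5  → 0 -6 5
POP     → 0 -6
OVER    → 0 -6 0
DUP     → 0 -6 0 0
MUL     → 0 -6 0
ROT     → -6 0 0
ADD     → -6 0
SUB     → -6
NEG     → 6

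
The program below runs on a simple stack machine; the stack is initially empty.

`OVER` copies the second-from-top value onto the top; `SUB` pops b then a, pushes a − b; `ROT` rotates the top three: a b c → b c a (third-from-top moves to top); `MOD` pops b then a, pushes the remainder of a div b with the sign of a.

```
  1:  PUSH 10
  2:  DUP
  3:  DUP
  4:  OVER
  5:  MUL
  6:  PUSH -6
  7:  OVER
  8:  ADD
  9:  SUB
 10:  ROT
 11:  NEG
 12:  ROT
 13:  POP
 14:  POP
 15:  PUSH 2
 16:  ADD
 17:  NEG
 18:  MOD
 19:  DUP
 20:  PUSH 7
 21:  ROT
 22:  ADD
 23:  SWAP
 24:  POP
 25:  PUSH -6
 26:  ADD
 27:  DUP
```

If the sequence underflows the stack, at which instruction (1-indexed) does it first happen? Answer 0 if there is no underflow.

PUSH 10 : 10
DUP     : 10 10
DUP     : 10 10 10
OVER    : 10 10 10 10
MUL     : 10 10 100
PUSH -6 : 10 10 100 -6
OVER    : 10 10 100 -6 100
ADD     : 10 10 100 94
SUB     : 10 10 6
ROT     : 10 6 10
NEG     : 10 6 -10
ROT     : 6 -10 10
POP     : 6 -10
POP     : 6
PUSH 2  : 6 2
ADD     : 8
NEG     : -8
MOD  — needs 2 operands, stack has 1 → underflow

18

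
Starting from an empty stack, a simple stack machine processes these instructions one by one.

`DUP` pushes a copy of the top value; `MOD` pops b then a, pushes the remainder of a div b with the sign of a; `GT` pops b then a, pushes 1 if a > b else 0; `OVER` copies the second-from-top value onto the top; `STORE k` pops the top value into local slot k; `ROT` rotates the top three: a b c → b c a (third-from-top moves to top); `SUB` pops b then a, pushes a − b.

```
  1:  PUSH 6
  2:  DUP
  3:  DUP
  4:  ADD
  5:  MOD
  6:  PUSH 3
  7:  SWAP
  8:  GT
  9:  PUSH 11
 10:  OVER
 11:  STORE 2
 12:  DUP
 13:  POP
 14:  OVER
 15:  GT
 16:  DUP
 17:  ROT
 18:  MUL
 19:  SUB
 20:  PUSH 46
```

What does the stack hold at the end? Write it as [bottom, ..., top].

PUSH 6  : 6
DUP     : 6 6
DUP     : 6 6 6
ADD     : 6 12
MOD     : 6
PUSH 3  : 6 3
SWAP    : 3 6
GT      : 0
PUSH 11 : 0 11
OVER    : 0 11 0
STORE 2 : 0 11
DUP     : 0 11 11
POP     : 0 11
OVER    : 0 11 0
GT      : 0 1
DUP     : 0 1 1
ROT     : 1 1 0
MUL     : 1 0
SUB     : 1
PUSH 46 : 1 46

[1, 46]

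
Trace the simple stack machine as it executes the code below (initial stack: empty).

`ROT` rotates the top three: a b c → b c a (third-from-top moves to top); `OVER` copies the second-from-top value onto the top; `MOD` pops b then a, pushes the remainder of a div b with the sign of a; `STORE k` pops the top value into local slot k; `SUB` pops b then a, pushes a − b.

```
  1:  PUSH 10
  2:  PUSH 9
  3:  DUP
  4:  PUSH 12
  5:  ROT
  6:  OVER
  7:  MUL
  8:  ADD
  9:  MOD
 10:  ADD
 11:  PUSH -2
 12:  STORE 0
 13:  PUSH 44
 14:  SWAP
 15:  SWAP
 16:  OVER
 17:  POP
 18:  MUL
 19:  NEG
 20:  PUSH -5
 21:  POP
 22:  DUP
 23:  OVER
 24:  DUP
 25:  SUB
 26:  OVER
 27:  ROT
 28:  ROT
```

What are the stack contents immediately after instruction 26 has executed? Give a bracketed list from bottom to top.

PUSH 10 : 10
PUSH 9  : 10 9
DUP     : 10 9 9
PUSH 12 : 10 9 9 12
ROT     : 10 9 12 9
OVER    : 10 9 12 9 12
MUL     : 10 9 12 108
ADD     : 10 9 120
MOD     : 10 9
ADD     : 19
PUSH -2 : 19 -2
STORE 0 : 19
PUSH 44 : 19 44
SWAP    : 44 19
SWAP    : 19 44
OVER    : 19 44 19
POP     : 19 44
MUL     : 836
NEG     : -836
PUSH -5 : -836 -5
POP     : -836
DUP     : -836 -836
OVER    : -836 -836 -836
DUP     : -836 -836 -836 -836
SUB     : -836 -836 0
OVER    : -836 -836 0 -836

[-836, -836, 0, -836]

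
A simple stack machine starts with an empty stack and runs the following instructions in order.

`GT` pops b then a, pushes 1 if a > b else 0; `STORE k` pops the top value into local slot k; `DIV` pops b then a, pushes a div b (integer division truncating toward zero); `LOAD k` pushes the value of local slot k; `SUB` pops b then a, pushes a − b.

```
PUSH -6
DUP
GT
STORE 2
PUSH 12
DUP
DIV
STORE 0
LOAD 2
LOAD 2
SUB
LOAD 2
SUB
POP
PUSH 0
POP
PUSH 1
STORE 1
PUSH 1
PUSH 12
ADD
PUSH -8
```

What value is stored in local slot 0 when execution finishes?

PUSH -6  [-6]
DUP      [-6, -6]
GT       [0]
STORE 2  []
PUSH 12  [12]
DUP      [12, 12]
DIV      [1]
STORE 0  []
LOAD 2   [0]
LOAD 2   [0, 0]
SUB      [0]
LOAD 2   [0, 0]
SUB      [0]
POP      []
PUSH 0   [0]
POP      []
PUSH 1   [1]
STORE 1  []
PUSH 1   [1]
PUSH 12  [1, 12]
ADD      [13]
PUSH -8  [13, -8]

1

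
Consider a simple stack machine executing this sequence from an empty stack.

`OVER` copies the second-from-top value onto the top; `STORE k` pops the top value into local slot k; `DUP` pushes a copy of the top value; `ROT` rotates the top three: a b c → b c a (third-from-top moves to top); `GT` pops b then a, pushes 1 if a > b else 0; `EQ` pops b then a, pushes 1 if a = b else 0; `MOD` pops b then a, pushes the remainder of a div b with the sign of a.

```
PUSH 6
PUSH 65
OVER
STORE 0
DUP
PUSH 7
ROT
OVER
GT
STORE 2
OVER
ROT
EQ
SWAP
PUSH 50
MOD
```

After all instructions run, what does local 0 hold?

6

PUSH 6  → [6]
PUSH 65 → [6, 65]
OVER    → [6, 65, 6]
STORE 0 → [6, 65]
DUP     → [6, 65, 65]
PUSH 7  → [6, 65, 65, 7]
ROT     → [6, 65, 7, 65]
OVER    → [6, 65, 7, 65, 7]
GT      → [6, 65, 7, 1]
STORE 2 → [6, 65, 7]
OVER    → [6, 65, 7, 65]
ROT     → [6, 7, 65, 65]
EQ      → [6, 7, 1]
SWAP    → [6, 1, 7]
PUSH 50 → [6, 1, 7, 50]
MOD     → [6, 1, 7]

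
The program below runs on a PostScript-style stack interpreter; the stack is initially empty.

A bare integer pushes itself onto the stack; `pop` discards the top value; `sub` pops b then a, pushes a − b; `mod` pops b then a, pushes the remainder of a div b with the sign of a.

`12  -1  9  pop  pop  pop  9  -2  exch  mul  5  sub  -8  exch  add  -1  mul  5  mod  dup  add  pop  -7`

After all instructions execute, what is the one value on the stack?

-7

12   → [12]
-1   → [12, -1]
9    → [12, -1, 9]
pop  → [12, -1]
pop  → [12]
pop  → []
9    → [9]
-2   → [9, -2]
exch → [-2, 9]
mul  → [-18]
5    → [-18, 5]
sub  → [-23]
-8   → [-23, -8]
exch → [-8, -23]
add  → [-31]
-1   → [-31, -1]
mul  → [31]
5    → [31, 5]
mod  → [1]
dup  → [1, 1]
add  → [2]
pop  → []
-7   → [-7]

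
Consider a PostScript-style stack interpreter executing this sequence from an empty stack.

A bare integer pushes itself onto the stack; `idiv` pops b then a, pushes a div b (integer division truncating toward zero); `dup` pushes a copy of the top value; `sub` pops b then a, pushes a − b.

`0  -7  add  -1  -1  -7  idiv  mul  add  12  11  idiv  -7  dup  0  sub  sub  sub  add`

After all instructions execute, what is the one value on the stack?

0    → 0
-7   → 0 -7
add  → -7
-1   → -7 -1
-1   → -7 -1 -1
-7   → -7 -1 -1 -7
idiv → -7 -1 0
mul  → -7 0
add  → -7
12   → -7 12
11   → -7 12 11
idiv → -7 1
-7   → -7 1 -7
dup  → -7 1 -7 -7
0    → -7 1 -7 -7 0
sub  → -7 1 -7 -7
sub  → -7 1 0
sub  → -7 1
add  → -6

-6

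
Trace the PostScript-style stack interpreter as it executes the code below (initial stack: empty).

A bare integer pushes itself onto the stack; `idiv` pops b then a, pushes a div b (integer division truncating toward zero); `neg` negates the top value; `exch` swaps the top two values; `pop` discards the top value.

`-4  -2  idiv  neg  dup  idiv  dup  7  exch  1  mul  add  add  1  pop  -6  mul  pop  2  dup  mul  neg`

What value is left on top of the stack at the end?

-4

-4   : [-4]
-2   : [-4, -2]
idiv : [2]
neg  : [-2]
dup  : [-2, -2]
idiv : [1]
dup  : [1, 1]
7    : [1, 1, 7]
exch : [1, 7, 1]
1    : [1, 7, 1, 1]
mul  : [1, 7, 1]
add  : [1, 8]
add  : [9]
1    : [9, 1]
pop  : [9]
-6   : [9, -6]
mul  : [-54]
pop  : []
2    : [2]
dup  : [2, 2]
mul  : [4]
neg  : [-4]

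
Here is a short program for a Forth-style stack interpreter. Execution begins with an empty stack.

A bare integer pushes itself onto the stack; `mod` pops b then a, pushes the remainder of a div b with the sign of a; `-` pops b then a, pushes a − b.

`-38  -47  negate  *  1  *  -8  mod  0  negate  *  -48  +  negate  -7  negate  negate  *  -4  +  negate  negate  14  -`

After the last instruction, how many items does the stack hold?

-38    : -38
-47    : -38 -47
negate : -38 47
*      : -1786
1      : -1786 1
*      : -1786
-8     : -1786 -8
mod    : -2
0      : -2 0
negate : -2 0
*      : 0
-48    : 0 -48
+      : -48
negate : 48
-7     : 48 -7
negate : 48 7
negate : 48 -7
*      : -336
-4     : -336 -4
+      : -340
negate : 340
negate : -340
14     : -340 14
-      : -354

1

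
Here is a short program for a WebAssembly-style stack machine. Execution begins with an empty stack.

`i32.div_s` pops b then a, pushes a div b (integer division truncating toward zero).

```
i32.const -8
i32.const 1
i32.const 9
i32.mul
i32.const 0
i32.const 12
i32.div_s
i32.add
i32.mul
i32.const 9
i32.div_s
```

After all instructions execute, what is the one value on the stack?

i32.const -8 → -8
i32.const 1  → -8 1
i32.const 9  → -8 1 9
i32.mul      → -8 9
i32.const 0  → -8 9 0
i32.const 12 → -8 9 0 12
i32.div_s    → -8 9 0
i32.add      → -8 9
i32.mul      → -72
i32.const 9  → -72 9
i32.div_s    → -8

-8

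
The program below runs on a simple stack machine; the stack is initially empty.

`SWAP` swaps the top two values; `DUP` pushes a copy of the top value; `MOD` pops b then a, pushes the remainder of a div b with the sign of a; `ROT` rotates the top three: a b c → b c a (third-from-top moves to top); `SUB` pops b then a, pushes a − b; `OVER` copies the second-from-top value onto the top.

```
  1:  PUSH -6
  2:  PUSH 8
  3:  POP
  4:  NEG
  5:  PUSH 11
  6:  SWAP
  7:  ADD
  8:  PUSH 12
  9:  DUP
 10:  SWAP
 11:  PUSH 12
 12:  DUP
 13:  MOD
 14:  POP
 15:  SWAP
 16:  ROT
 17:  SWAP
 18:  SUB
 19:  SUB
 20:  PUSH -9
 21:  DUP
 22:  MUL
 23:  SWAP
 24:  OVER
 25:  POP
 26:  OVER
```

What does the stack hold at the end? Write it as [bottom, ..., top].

PUSH -6  [-6]
PUSH 8   [-6, 8]
POP      [-6]
NEG      [6]
PUSH 11  [6, 11]
SWAP     [11, 6]
ADD      [17]
PUSH 12  [17, 12]
DUP      [17, 12, 12]
SWAP     [17, 12, 12]
PUSH 12  [17, 12, 12, 12]
DUP      [17, 12, 12, 12, 12]
MOD      [17, 12, 12, 0]
POP      [17, 12, 12]
SWAP     [17, 12, 12]
ROT      [12, 12, 17]
SWAP     [12, 17, 12]
SUB      [12, 5]
SUB      [7]
PUSH -9  [7, -9]
DUP      [7, -9, -9]
MUL      [7, 81]
SWAP     [81, 7]
OVER     [81, 7, 81]
POP      [81, 7]
OVER     [81, 7, 81]

[81, 7, 81]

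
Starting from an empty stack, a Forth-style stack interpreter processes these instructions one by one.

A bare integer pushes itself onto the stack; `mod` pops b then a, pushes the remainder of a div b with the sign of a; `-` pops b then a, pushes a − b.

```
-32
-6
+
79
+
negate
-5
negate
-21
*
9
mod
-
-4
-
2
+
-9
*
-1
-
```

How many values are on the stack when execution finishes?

1

-32     -32
-6      -32 -6
+       -38
79      -38 79
+       41
negate  -41
-5      -41 -5
negate  -41 5
-21     -41 5 -21
*       -41 -105
9       -41 -105 9
mod     -41 -6
-       -35
-4      -35 -4
-       -31
2       -31 2
+       -29
-9      -29 -9
*       261
-1      261 -1
-       262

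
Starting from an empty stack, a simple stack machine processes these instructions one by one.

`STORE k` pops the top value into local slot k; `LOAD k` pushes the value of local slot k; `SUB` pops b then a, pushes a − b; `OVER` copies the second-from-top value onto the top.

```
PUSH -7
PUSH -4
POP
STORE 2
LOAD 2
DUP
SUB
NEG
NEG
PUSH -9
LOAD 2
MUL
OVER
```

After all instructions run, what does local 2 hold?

PUSH -7 : -7
PUSH -4 : -7 -4
POP     : -7
STORE 2 : (empty)
LOAD 2  : -7
DUP     : -7 -7
SUB     : 0
NEG     : 0
NEG     : 0
PUSH -9 : 0 -9
LOAD 2  : 0 -9 -7
MUL     : 0 63
OVER    : 0 63 0

-7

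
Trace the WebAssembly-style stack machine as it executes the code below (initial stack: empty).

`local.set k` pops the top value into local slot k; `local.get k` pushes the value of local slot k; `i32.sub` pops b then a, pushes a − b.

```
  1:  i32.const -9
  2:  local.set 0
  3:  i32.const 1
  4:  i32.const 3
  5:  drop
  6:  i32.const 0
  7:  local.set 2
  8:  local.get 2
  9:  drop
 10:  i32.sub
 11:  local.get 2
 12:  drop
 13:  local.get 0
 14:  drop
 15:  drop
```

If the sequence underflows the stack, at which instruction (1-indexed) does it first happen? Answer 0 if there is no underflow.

10

i32.const -9 : -9
local.set 0  : (empty)
i32.const 1  : 1
i32.const 3  : 1 3
drop         : 1
i32.const 0  : 1 0
local.set 2  : 1
local.get 2  : 1 0
drop         : 1
i32.sub  — needs 2 operands, stack has 1 → underflow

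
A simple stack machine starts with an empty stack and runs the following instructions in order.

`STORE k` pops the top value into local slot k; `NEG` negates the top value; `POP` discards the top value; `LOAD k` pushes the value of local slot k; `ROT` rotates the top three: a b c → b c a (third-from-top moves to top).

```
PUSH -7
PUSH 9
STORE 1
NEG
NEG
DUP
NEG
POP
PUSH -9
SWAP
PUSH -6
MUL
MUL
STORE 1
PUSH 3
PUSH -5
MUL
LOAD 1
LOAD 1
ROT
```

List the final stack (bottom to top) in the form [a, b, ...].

[-378, -378, -15]

PUSH -7 -> [-7]
PUSH 9  -> [-7, 9]
STORE 1 -> [-7]
NEG     -> [7]
NEG     -> [-7]
DUP     -> [-7, -7]
NEG     -> [-7, 7]
POP     -> [-7]
PUSH -9 -> [-7, -9]
SWAP    -> [-9, -7]
PUSH -6 -> [-9, -7, -6]
MUL     -> [-9, 42]
MUL     -> [-378]
STORE 1 -> []
PUSH 3  -> [3]
PUSH -5 -> [3, -5]
MUL     -> [-15]
LOAD 1  -> [-15, -378]
LOAD 1  -> [-15, -378, -378]
ROT     -> [-378, -378, -15]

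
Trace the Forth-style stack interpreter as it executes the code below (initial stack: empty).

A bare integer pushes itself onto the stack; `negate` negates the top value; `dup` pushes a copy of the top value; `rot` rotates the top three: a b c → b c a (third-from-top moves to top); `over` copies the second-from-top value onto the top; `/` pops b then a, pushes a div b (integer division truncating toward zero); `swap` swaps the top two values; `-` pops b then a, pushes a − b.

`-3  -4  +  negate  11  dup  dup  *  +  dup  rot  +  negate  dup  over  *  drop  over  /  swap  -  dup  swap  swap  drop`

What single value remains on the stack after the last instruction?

-3     : -3
-4     : -3 -4
+      : -7
negate : 7
11     : 7 11
dup    : 7 11 11
dup    : 7 11 11 11
*      : 7 11 121
+      : 7 132
dup    : 7 132 132
rot    : 132 132 7
+      : 132 139
negate : 132 -139
dup    : 132 -139 -139
over   : 132 -139 -139 -139
*      : 132 -139 19321
drop   : 132 -139
over   : 132 -139 132
/      : 132 -1
swap   : -1 132
-      : -133
dup    : -133 -133
swap   : -133 -133
swap   : -133 -133
drop   : -133

-133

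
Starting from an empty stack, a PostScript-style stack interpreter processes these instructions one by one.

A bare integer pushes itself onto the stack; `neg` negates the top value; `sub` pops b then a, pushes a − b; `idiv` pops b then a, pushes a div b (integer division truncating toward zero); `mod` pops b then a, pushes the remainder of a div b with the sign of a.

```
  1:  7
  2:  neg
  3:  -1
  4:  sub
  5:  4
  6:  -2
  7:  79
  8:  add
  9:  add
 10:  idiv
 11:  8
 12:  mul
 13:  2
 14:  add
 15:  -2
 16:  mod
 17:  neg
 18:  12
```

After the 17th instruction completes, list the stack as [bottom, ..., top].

7    -> [7]
neg  -> [-7]
-1   -> [-7, -1]
sub  -> [-6]
4    -> [-6, 4]
-2   -> [-6, 4, -2]
79   -> [-6, 4, -2, 79]
add  -> [-6, 4, 77]
add  -> [-6, 81]
idiv -> [0]
8    -> [0, 8]
mul  -> [0]
2    -> [0, 2]
add  -> [2]
-2   -> [2, -2]
mod  -> [0]
neg  -> [0]

[0]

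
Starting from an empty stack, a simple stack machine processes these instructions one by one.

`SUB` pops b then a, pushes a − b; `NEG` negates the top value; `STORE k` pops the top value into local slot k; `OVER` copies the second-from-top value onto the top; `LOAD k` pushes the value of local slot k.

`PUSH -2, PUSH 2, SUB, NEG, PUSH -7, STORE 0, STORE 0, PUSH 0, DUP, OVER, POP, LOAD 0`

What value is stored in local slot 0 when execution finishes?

PUSH -2  [-2]
PUSH 2   [-2, 2]
SUB      [-4]
NEG      [4]
PUSH -7  [4, -7]
STORE 0  [4]
STORE 0  []
PUSH 0   [0]
DUP      [0, 0]
OVER     [0, 0, 0]
POP      [0, 0]
LOAD 0   [0, 0, 4]

4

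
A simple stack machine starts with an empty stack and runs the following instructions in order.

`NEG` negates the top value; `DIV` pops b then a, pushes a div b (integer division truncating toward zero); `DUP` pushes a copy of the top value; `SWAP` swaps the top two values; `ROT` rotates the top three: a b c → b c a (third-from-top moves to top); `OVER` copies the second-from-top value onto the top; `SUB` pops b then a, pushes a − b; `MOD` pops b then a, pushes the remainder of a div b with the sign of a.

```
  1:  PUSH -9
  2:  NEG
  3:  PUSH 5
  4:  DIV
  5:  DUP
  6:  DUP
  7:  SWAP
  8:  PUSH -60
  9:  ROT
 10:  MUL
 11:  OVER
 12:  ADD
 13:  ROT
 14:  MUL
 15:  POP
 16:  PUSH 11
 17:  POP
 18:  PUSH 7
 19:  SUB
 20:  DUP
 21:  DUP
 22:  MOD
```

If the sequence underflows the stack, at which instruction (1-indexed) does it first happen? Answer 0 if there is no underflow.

PUSH -9  → [-9]
NEG      → [9]
PUSH 5   → [9, 5]
DIV      → [1]
DUP      → [1, 1]
DUP      → [1, 1, 1]
SWAP     → [1, 1, 1]
PUSH -60 → [1, 1, 1, -60]
ROT      → [1, 1, -60, 1]
MUL      → [1, 1, -60]
OVER     → [1, 1, -60, 1]
ADD      → [1, 1, -59]
ROT      → [1, -59, 1]
MUL      → [1, -59]
POP      → [1]
PUSH 11  → [1, 11]
POP      → [1]
PUSH 7   → [1, 7]
SUB      → [-6]
DUP      → [-6, -6]
DUP      → [-6, -6, -6]
MOD      → [-6, 0]

0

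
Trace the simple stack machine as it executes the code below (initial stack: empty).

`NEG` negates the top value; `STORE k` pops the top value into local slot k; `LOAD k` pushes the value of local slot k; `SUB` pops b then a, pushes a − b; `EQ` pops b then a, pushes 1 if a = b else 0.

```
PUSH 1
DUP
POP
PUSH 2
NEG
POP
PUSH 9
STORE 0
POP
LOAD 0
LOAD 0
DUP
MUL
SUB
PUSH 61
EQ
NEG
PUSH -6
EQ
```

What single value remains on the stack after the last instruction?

0

PUSH 1  : [1]
DUP     : [1, 1]
POP     : [1]
PUSH 2  : [1, 2]
NEG     : [1, -2]
POP     : [1]
PUSH 9  : [1, 9]
STORE 0 : [1]
POP     : []
LOAD 0  : [9]
LOAD 0  : [9, 9]
DUP     : [9, 9, 9]
MUL     : [9, 81]
SUB     : [-72]
PUSH 61 : [-72, 61]
EQ      : [0]
NEG     : [0]
PUSH -6 : [0, -6]
EQ      : [0]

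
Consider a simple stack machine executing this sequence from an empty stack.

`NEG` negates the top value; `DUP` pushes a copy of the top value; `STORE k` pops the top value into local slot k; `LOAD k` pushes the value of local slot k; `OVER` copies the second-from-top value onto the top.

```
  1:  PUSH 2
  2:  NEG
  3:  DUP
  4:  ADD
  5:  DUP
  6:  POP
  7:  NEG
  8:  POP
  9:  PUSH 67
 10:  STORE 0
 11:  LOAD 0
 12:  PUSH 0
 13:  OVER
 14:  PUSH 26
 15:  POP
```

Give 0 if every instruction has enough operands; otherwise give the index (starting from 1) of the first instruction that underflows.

0

PUSH 2  -> [2]
NEG     -> [-2]
DUP     -> [-2, -2]
ADD     -> [-4]
DUP     -> [-4, -4]
POP     -> [-4]
NEG     -> [4]
POP     -> []
PUSH 67 -> [67]
STORE 0 -> []
LOAD 0  -> [67]
PUSH 0  -> [67, 0]
OVER    -> [67, 0, 67]
PUSH 26 -> [67, 0, 67, 26]
POP     -> [67, 0, 67]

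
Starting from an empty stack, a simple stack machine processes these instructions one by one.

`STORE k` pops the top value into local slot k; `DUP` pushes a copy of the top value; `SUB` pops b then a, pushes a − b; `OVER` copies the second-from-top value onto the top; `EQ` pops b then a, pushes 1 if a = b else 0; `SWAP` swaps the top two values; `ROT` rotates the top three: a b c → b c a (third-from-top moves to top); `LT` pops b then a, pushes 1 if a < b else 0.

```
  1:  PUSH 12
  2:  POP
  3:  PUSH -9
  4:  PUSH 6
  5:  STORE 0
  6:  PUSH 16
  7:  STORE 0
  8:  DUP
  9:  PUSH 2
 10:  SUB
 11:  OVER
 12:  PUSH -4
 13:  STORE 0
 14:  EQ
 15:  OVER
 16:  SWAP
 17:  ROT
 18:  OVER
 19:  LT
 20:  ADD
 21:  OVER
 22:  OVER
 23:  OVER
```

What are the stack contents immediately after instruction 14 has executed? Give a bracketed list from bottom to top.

[-9, 0]

PUSH 12 : 12
POP     : (empty)
PUSH -9 : -9
PUSH 6  : -9 6
STORE 0 : -9
PUSH 16 : -9 16
STORE 0 : -9
DUP     : -9 -9
PUSH 2  : -9 -9 2
SUB     : -9 -11
OVER    : -9 -11 -9
PUSH -4 : -9 -11 -9 -4
STORE 0 : -9 -11 -9
EQ      : -9 0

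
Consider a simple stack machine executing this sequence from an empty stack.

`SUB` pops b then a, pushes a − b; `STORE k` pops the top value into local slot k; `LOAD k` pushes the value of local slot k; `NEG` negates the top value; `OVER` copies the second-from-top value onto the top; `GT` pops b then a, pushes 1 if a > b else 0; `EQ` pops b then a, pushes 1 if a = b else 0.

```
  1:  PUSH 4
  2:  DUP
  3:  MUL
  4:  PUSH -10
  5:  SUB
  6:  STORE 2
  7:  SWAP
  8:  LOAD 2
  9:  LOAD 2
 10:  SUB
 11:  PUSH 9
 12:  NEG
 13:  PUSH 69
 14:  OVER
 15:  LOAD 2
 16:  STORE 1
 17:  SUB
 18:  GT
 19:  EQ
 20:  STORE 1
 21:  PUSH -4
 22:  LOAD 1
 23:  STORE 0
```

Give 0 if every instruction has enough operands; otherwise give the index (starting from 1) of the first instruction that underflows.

7

PUSH 4    4
DUP       4 4
MUL       16
PUSH -10  16 -10
SUB       26
STORE 2   (empty)
SWAP  — needs 2 operands, stack has 0 → underflow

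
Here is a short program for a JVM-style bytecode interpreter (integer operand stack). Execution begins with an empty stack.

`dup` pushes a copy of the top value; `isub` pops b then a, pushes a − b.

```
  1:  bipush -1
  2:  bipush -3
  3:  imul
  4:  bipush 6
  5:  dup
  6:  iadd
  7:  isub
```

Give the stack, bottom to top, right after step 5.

[3, 6, 6]

bipush -1 -> -1
bipush -3 -> -1 -3
imul      -> 3
bipush 6  -> 3 6
dup       -> 3 6 6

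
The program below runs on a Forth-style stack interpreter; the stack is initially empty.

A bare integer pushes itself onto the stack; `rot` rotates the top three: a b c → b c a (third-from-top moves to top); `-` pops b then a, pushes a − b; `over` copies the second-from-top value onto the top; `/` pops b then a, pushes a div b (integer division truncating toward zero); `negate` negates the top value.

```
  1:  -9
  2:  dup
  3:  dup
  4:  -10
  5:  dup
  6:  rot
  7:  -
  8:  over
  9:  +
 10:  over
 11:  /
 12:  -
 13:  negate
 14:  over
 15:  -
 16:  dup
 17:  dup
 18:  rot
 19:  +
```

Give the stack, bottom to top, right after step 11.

-9   : [-9]
dup  : [-9, -9]
dup  : [-9, -9, -9]
-10  : [-9, -9, -9, -10]
dup  : [-9, -9, -9, -10, -10]
rot  : [-9, -9, -10, -10, -9]
-    : [-9, -9, -10, -1]
over : [-9, -9, -10, -1, -10]
+    : [-9, -9, -10, -11]
over : [-9, -9, -10, -11, -10]
/    : [-9, -9, -10, 1]

[-9, -9, -10, 1]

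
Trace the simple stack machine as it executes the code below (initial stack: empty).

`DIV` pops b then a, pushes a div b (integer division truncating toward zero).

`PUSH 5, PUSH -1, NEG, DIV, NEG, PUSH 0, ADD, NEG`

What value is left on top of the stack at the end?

PUSH 5  -> 5
PUSH -1 -> 5 -1
NEG     -> 5 1
DIV     -> 5
NEG     -> -5
PUSH 0  -> -5 0
ADD     -> -5
NEG     -> 5

5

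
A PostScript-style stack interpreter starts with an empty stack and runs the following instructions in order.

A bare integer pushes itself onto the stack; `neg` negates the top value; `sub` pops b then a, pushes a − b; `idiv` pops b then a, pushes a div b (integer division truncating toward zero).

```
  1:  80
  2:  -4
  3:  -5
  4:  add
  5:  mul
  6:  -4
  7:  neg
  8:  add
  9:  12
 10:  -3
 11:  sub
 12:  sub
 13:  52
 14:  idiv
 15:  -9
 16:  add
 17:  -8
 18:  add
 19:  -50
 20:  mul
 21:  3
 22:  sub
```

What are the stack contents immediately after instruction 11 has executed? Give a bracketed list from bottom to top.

[-716, 15]

80   80
-4   80 -4
-5   80 -4 -5
add  80 -9
mul  -720
-4   -720 -4
neg  -720 4
add  -716
12   -716 12
-3   -716 12 -3
sub  -716 15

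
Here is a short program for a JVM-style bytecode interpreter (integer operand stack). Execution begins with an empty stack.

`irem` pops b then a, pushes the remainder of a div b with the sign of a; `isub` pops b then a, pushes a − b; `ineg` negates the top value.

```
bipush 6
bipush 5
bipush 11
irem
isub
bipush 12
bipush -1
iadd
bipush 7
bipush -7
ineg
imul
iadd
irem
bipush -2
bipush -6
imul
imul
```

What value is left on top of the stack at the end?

12

bipush 6  → [6]
bipush 5  → [6, 5]
bipush 11 → [6, 5, 11]
irem      → [6, 5]
isub      → [1]
bipush 12 → [1, 12]
bipush -1 → [1, 12, -1]
iadd      → [1, 11]
bipush 7  → [1, 11, 7]
bipush -7 → [1, 11, 7, -7]
ineg      → [1, 11, 7, 7]
imul      → [1, 11, 49]
iadd      → [1, 60]
irem      → [1]
bipush -2 → [1, -2]
bipush -6 → [1, -2, -6]
imul      → [1, 12]
imul      → [12]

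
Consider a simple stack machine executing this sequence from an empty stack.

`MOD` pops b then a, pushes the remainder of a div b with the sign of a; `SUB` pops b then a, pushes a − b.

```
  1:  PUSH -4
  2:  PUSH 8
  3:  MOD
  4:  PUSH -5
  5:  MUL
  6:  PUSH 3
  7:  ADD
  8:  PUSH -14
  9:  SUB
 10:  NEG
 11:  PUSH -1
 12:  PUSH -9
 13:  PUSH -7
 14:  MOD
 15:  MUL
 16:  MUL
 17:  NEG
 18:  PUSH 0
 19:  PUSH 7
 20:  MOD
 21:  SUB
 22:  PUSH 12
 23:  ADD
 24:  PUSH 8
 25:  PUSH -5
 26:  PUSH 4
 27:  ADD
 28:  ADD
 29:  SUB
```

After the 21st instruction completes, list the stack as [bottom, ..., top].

PUSH -4  → [-4]
PUSH 8   → [-4, 8]
MOD      → [-4]
PUSH -5  → [-4, -5]
MUL      → [20]
PUSH 3   → [20, 3]
ADD      → [23]
PUSH -14 → [23, -14]
SUB      → [37]
NEG      → [-37]
PUSH -1  → [-37, -1]
PUSH -9  → [-37, -1, -9]
PUSH -7  → [-37, -1, -9, -7]
MOD      → [-37, -1, -2]
MUL      → [-37, 2]
MUL      → [-74]
NEG      → [74]
PUSH 0   → [74, 0]
PUSH 7   → [74, 0, 7]
MOD      → [74, 0]
SUB      → [74]

[74]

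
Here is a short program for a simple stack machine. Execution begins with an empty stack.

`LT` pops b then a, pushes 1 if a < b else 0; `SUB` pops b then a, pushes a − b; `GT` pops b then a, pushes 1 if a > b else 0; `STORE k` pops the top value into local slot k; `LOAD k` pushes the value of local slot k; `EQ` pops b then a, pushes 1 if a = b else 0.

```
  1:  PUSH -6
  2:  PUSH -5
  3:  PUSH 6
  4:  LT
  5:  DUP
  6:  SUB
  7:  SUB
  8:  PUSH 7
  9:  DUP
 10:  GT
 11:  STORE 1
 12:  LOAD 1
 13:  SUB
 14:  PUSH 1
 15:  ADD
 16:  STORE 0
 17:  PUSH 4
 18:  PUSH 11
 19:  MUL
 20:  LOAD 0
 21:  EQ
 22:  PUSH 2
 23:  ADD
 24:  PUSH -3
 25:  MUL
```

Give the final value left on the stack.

-6

PUSH -6  [-6]
PUSH -5  [-6, -5]
PUSH 6   [-6, -5, 6]
LT       [-6, 1]
DUP      [-6, 1, 1]
SUB      [-6, 0]
SUB      [-6]
PUSH 7   [-6, 7]
DUP      [-6, 7, 7]
GT       [-6, 0]
STORE 1  [-6]
LOAD 1   [-6, 0]
SUB      [-6]
PUSH 1   [-6, 1]
ADD      [-5]
STORE 0  []
PUSH 4   [4]
PUSH 11  [4, 11]
MUL      [44]
LOAD 0   [44, -5]
EQ       [0]
PUSH 2   [0, 2]
ADD      [2]
PUSH -3  [2, -3]
MUL      [-6]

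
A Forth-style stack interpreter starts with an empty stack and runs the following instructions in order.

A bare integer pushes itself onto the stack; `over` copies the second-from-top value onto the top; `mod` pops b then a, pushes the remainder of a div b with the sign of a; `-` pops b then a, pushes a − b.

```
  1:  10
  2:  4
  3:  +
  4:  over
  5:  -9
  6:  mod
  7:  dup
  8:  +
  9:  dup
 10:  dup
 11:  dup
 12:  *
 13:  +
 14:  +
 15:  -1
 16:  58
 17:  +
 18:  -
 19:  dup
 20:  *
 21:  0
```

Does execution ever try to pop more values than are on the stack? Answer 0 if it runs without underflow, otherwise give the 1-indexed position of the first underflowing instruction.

10  [10]
4   [10, 4]
+   [14]
over  — needs 2 operands, stack has 1 → underflow

4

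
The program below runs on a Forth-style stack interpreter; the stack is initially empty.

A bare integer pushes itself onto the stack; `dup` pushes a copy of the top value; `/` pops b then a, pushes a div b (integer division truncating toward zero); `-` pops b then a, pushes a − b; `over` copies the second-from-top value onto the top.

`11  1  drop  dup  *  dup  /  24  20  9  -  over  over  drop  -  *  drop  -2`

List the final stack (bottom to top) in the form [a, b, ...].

[1, -2]

11   -> [11]
1    -> [11, 1]
drop -> [11]
dup  -> [11, 11]
*    -> [121]
dup  -> [121, 121]
/    -> [1]
24   -> [1, 24]
20   -> [1, 24, 20]
9    -> [1, 24, 20, 9]
-    -> [1, 24, 11]
over -> [1, 24, 11, 24]
over -> [1, 24, 11, 24, 11]
drop -> [1, 24, 11, 24]
-    -> [1, 24, -13]
*    -> [1, -312]
drop -> [1]
-2   -> [1, -2]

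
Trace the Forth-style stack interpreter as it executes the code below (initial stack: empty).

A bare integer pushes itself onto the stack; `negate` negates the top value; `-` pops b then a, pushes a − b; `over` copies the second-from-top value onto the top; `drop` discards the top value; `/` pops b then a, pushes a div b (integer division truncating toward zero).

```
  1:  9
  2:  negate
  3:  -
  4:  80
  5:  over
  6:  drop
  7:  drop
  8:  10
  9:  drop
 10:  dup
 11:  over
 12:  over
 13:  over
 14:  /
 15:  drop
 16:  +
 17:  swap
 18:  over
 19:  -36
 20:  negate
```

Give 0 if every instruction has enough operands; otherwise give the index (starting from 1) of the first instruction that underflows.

3

9       9
negate  -9
-  — needs 2 operands, stack has 1 → underflow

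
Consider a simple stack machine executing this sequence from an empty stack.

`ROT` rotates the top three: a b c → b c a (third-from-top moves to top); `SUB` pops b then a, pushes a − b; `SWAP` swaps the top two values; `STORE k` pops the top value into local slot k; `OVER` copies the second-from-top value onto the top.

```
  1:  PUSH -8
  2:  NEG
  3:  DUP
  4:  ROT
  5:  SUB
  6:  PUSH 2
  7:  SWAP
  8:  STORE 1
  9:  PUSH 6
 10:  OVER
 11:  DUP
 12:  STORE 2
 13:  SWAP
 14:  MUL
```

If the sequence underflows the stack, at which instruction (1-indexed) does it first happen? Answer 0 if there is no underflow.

4

PUSH -8  -8
NEG      8
DUP      8 8
ROT  — needs 3 operands, stack has 2 → underflow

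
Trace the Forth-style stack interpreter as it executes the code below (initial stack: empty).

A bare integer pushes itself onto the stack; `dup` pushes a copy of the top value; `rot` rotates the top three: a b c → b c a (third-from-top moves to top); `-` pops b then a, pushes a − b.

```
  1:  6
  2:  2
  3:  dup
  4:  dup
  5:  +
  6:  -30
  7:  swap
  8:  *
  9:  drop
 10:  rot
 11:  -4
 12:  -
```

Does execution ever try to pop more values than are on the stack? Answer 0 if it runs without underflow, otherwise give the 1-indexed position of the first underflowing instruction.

6     6
2     6 2
dup   6 2 2
dup   6 2 2 2
+     6 2 4
-30   6 2 4 -30
swap  6 2 -30 4
*     6 2 -120
drop  6 2
rot  — needs 3 operands, stack has 2 → underflow

10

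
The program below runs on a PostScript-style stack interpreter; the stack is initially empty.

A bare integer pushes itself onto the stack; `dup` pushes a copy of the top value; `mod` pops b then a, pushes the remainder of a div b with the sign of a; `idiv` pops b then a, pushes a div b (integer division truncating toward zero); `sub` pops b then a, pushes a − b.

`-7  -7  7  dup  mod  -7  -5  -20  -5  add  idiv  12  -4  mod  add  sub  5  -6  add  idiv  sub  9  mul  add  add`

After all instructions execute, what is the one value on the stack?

-77

-7   : [-7]
-7   : [-7, -7]
7    : [-7, -7, 7]
dup  : [-7, -7, 7, 7]
mod  : [-7, -7, 0]
-7   : [-7, -7, 0, -7]
-5   : [-7, -7, 0, -7, -5]
-20  : [-7, -7, 0, -7, -5, -20]
-5   : [-7, -7, 0, -7, -5, -20, -5]
add  : [-7, -7, 0, -7, -5, -25]
idiv : [-7, -7, 0, -7, 0]
12   : [-7, -7, 0, -7, 0, 12]
-4   : [-7, -7, 0, -7, 0, 12, -4]
mod  : [-7, -7, 0, -7, 0, 0]
add  : [-7, -7, 0, -7, 0]
sub  : [-7, -7, 0, -7]
5    : [-7, -7, 0, -7, 5]
-6   : [-7, -7, 0, -7, 5, -6]
add  : [-7, -7, 0, -7, -1]
idiv : [-7, -7, 0, 7]
sub  : [-7, -7, -7]
9    : [-7, -7, -7, 9]
mul  : [-7, -7, -63]
add  : [-7, -70]
add  : [-77]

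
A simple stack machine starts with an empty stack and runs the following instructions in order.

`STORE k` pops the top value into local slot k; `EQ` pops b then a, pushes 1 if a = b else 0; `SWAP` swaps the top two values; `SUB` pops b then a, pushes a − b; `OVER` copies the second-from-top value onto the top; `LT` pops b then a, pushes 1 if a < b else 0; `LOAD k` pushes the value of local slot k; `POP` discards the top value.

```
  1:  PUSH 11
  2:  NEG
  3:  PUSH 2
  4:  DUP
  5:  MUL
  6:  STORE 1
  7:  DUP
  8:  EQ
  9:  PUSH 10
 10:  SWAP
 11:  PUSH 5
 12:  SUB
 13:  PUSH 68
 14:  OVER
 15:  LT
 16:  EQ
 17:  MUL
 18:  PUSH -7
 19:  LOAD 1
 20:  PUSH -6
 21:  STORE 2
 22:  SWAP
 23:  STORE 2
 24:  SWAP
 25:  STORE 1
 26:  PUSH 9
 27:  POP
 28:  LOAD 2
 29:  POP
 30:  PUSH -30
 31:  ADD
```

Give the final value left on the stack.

PUSH 11  -> 11
NEG      -> -11
PUSH 2   -> -11 2
DUP      -> -11 2 2
MUL      -> -11 4
STORE 1  -> -11
DUP      -> -11 -11
EQ       -> 1
PUSH 10  -> 1 10
SWAP     -> 10 1
PUSH 5   -> 10 1 5
SUB      -> 10 -4
PUSH 68  -> 10 -4 68
OVER     -> 10 -4 68 -4
LT       -> 10 -4 0
EQ       -> 10 0
MUL      -> 0
PUSH -7  -> 0 -7
LOAD 1   -> 0 -7 4
PUSH -6  -> 0 -7 4 -6
STORE 2  -> 0 -7 4
SWAP     -> 0 4 -7
STORE 2  -> 0 4
SWAP     -> 4 0
STORE 1  -> 4
PUSH 9   -> 4 9
POP      -> 4
LOAD 2   -> 4 -7
POP      -> 4
PUSH -30 -> 4 -30
ADD      -> -26

-26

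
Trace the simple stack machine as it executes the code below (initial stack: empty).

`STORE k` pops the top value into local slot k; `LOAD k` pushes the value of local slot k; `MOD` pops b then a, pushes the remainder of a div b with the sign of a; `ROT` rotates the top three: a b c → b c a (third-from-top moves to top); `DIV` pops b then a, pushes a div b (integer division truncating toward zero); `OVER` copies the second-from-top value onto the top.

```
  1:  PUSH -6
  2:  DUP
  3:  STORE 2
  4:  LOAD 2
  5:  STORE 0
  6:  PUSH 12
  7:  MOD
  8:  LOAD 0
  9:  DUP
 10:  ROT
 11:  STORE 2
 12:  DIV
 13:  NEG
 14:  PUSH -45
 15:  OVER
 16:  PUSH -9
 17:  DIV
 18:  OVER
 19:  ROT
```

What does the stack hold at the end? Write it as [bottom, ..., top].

PUSH -6  → -6
DUP      → -6 -6
STORE 2  → -6
LOAD 2   → -6 -6
STORE 0  → -6
PUSH 12  → -6 12
MOD      → -6
LOAD 0   → -6 -6
DUP      → -6 -6 -6
ROT      → -6 -6 -6
STORE 2  → -6 -6
DIV      → 1
NEG      → -1
PUSH -45 → -1 -45
OVER     → -1 -45 -1
PUSH -9  → -1 -45 -1 -9
DIV      → -1 -45 0
OVER     → -1 -45 0 -45
ROT      → -1 0 -45 -45

[-1, 0, -45, -45]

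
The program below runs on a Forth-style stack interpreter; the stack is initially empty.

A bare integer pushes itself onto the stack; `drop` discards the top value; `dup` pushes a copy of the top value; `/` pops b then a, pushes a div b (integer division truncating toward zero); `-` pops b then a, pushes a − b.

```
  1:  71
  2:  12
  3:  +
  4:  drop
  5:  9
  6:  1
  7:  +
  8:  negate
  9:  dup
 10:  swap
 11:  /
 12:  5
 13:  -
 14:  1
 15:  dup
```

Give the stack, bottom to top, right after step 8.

71     : [71]
12     : [71, 12]
+      : [83]
drop   : []
9      : [9]
1      : [9, 1]
+      : [10]
negate : [-10]

[-10]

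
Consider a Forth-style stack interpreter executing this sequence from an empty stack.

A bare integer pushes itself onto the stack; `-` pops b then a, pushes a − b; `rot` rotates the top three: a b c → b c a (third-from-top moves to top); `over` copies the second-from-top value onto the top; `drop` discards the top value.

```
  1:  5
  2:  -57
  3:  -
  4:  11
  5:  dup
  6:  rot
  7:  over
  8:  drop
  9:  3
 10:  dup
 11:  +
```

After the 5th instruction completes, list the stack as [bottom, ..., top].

[62, 11, 11]

5    [5]
-57  [5, -57]
-    [62]
11   [62, 11]
dup  [62, 11, 11]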